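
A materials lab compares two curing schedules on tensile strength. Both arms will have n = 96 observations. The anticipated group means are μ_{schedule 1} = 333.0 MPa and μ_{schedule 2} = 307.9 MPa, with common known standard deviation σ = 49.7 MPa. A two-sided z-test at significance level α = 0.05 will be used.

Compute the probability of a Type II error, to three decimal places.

Standardized effect: d = |μ_{schedule 1} − μ_{schedule 2}| / σ = |333.0 − 307.9| / 49.7 = 0.5050
Noncentrality parameter: δ = d·√(n/2) = 0.5050 × √(96/2) = 3.4990
Two-sided α = 0.05 → critical value z_{0.025} = 1.960.
Power = Φ(δ − 1.960) + Φ(−δ − 1.960) = Φ(1.539) + Φ(-5.459) = 0.9381 + 0.0000 = 0.9381.
Type II error: β = 1 − power = 1 − 0.9381 = 0.0619.

β ≈ 0.062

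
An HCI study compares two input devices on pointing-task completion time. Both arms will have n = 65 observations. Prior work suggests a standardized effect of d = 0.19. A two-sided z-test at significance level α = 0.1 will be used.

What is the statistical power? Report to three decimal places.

Power ≈ 0.290

Noncentrality parameter: δ = d·√(n/2) = 0.19 × √(65/2) = 1.0832
Critical value for a two-sided test at α = 0.1: z_{α/2} = 1.645.
Power = Φ(δ − 1.645) + Φ(−δ − 1.645) = Φ(-0.562) + Φ(-2.728) = 0.2872 + 0.0032 = 0.2904.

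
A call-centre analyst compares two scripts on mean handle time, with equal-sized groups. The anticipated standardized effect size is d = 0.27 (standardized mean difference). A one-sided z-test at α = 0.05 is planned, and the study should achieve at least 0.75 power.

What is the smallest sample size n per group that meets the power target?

n = 148 per group

For power 0.75 need Φ(δ − z_{0.05}) = 0.75, so δ = z_{0.05} + z_{0.25} = 1.645 + 0.674 = 2.319.
δ = d·√(n/2) ⇒ n = 2(δ/d)² = 2 × (2.319 / 0.27)² = 147.58.
Round up to the next whole unit.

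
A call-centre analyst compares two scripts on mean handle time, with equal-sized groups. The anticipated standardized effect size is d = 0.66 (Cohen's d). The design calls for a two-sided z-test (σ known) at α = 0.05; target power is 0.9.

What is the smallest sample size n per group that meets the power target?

n = 49 per group

Set Φ(δ − 1.960) = 0.9; then δ − 1.960 = Φ⁻¹(0.9) = 1.282, giving δ = 3.242.
(For δ > 0 the lower-tail rejection region contributes negligibly to power, so the one-term inversion is standard.)
δ = d·√(n/2) ⇒ n = 2(δ/d)² = 2 × (3.242 / 0.66)² = 48.24.
Rounding up, n = 49 per group.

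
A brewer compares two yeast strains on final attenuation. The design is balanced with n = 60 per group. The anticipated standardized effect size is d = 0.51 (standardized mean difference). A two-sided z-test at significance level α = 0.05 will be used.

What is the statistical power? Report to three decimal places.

Noncentrality parameter: λ = d·√(n/2) = 0.51 × √(60/2) = 2.7934
Critical value for a two-sided test at α = 0.05: z_{α/2} = 1.960.
Power = Φ(λ − 1.960) + Φ(−λ − 1.960) = Φ(0.833) + Φ(-4.753) = 0.7977 + 0.0000 = 0.7977.

Power ≈ 0.798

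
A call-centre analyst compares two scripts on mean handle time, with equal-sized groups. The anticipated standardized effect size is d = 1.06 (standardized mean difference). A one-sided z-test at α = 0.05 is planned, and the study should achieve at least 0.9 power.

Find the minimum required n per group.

n = 16 per group

Set Φ(δ − 1.645) = 0.9; then δ − 1.645 = Φ⁻¹(0.9) = 1.282, giving δ = 2.926.
δ = d·√(n/2) ⇒ n = 2(δ/d)² = 2 × (2.926 / 1.06)² = 15.24.
Round up to the next whole unit.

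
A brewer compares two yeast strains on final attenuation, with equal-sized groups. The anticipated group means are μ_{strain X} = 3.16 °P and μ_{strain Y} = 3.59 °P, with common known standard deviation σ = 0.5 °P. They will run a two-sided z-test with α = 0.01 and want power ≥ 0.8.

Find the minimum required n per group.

n = 32 per group

Standardized effect: d = |μ_{strain X} − μ_{strain Y}| / σ = |3.16 − 3.59| / 0.5 = 0.8600
Set Φ(δ − 2.576) = 0.8; then δ − 2.576 = Φ⁻¹(0.8) = 0.842, giving δ = 3.417.
(Ignoring the negligible lower-tail rejection probability gives the usual closed-form inversion.)
δ = d·√(n/2) ⇒ n = 2(δ/d)² = 2 × (3.417 / 0.8600)² = 31.58.
Rounding up, n = 32 per group.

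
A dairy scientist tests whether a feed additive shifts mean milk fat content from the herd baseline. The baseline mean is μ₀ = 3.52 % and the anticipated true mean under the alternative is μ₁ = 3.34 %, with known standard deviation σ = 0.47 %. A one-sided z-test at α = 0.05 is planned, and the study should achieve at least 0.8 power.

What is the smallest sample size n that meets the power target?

n = 43

Standardized effect: d = |μ₁ − μ₀| / σ = |3.34 − 3.52| / 0.47 = 0.3830
For power 0.8 need Φ(δ − z_{0.05}) = 0.8, so δ = z_{0.05} + z_{0.20} = 1.645 + 0.842 = 2.486.
δ = d·√n ⇒ n = (δ/d)² = (2.486 / 0.3830)² = 42.15.
Round up to the next whole unit.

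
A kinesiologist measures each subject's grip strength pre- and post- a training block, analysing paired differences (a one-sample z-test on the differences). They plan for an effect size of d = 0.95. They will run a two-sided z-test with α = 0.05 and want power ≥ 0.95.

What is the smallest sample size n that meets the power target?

Set Φ(δ − 1.960) = 0.95; then δ − 1.960 = Φ⁻¹(0.95) = 1.645, giving δ = 3.605.
(Ignoring the negligible lower-tail rejection probability gives the usual closed-form inversion.)
δ = d·√n ⇒ n = (δ/d)² = (3.605 / 0.95)² = 14.40.
Rounding up, n = 15.

n = 15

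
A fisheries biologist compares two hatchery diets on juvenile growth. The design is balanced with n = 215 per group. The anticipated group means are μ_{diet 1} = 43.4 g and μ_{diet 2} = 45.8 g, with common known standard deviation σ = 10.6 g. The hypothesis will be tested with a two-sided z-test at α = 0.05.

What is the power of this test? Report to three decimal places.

Standardized effect: d = |μ_{diet 1} − μ_{diet 2}| / σ = |43.4 − 45.8| / 10.6 = 0.2264
Noncentrality parameter: δ = d·√(n/2) = 0.2264 × √(215/2) = 2.3475
Two-sided α = 0.05 → critical value z_{0.025} = 1.960.
Power = Φ(δ − 1.960) + Φ(−δ − 1.960) = Φ(0.388) + Φ(-4.307) = 0.6508 + 0.0000 = 0.6508.

Power ≈ 0.651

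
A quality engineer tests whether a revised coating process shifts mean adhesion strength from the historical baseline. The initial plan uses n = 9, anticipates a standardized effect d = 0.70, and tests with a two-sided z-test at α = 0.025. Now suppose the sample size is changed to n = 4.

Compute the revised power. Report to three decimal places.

With n = 4: δ = d·√n = 0.70 × √4 = 1.4000. Critical value z_{0.0125} = 2.241.
Revised power = Φ(δ − 2.241) + Φ(−δ − 2.241) = Φ(-0.841) + Φ(-3.641) = 0.2001 + 0.0001 = 0.2002.

Power ≈ 0.200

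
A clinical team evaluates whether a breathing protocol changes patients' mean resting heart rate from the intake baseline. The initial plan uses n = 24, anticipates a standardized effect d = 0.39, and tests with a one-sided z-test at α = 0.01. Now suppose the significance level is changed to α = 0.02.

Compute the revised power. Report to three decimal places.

Power ≈ 0.443

δ = d·√n = 0.39 × √24 = 1.9106 (unchanged). New critical value: z_{0.02} = 2.054.
Revised power = P(Z > 2.054 − δ) = Φ(-0.143) = 0.4431.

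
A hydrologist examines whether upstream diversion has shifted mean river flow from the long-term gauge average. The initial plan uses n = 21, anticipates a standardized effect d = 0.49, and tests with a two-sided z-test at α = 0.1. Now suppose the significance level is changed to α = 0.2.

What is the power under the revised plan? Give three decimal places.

Power ≈ 0.833

δ = d·√n = 0.49 × √21 = 2.2455 (unchanged). New critical value: z_{0.1} = 1.282.
Revised power = Φ(δ − 1.282) + Φ(−δ − 1.282) = Φ(0.964) + Φ(-3.527) = 0.8325 + 0.0002 = 0.8327.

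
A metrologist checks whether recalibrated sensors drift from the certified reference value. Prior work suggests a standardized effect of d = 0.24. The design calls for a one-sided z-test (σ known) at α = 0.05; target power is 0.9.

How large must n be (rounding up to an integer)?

n = 149

For power 0.9 need Φ(δ − z_{0.05}) = 0.9, so δ = z_{0.05} + z_{0.10} = 1.645 + 1.282 = 2.926.
δ = d·√n ⇒ n = (δ/d)² = (2.926 / 0.24)² = 148.68.
Rounding up, n = 149.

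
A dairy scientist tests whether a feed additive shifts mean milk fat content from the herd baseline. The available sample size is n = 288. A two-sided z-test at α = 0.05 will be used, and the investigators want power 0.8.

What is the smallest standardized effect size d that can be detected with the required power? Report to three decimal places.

Required noncentrality: δ = z_{0.025} + z_{0.20} = 1.960 + 0.842 = 2.802.
(Lower-tail contribution to power is negligible for δ > 0.)
δ = d·√n ⇒ d = δ/√n = 2.802/√288 = 0.1651.

d ≈ 0.165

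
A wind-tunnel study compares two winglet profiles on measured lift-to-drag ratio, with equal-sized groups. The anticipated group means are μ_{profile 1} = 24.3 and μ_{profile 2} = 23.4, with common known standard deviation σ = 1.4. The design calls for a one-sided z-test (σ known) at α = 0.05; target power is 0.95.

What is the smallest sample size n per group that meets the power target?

Standardized effect: d = |μ_{profile 1} − μ_{profile 2}| / σ = |24.3 − 23.4| / 1.4 = 0.6429
Set Φ(δ − 1.645) = 0.95; then δ − 1.645 = Φ⁻¹(0.95) = 1.645, giving δ = 3.290.
δ = d·√(n/2) ⇒ n = 2(δ/d)² = 2 × (3.290 / 0.6429)² = 52.37.
Round up to the next whole unit.

n = 53 per group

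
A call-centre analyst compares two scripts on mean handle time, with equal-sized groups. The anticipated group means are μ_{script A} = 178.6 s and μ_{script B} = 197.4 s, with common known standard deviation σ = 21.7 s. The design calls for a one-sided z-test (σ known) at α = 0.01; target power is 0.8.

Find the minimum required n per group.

n = 27 per group

Standardized effect: d = |μ_{script A} − μ_{script B}| / σ = |178.6 − 197.4| / 21.7 = 0.8664
Set Φ(δ − 2.326) = 0.8; then δ − 2.326 = Φ⁻¹(0.8) = 0.842, giving δ = 3.168.
δ = d·√(n/2) ⇒ n = 2(δ/d)² = 2 × (3.168 / 0.8664)² = 26.74.
Rounding up, n = 27 per group.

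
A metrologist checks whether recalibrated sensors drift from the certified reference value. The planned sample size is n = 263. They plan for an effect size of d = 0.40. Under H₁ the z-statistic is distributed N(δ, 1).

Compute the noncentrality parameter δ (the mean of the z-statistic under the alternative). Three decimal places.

The noncentrality parameter scales effect size by the design's sample-size factor: δ = d·√n = 0.40 × √263 = 6.4869

δ ≈ 6.487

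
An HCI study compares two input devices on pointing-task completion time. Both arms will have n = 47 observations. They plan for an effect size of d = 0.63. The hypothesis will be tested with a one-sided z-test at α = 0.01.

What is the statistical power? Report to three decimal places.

Power ≈ 0.767

Noncentrality parameter: δ = d·√(n/2) = 0.63 × √(47/2) = 3.0540
One-sided α = 0.01 → critical value z_{0.01} = 2.326.
Power = P(Z > 2.326 − δ) = Φ(0.728) = 0.7666.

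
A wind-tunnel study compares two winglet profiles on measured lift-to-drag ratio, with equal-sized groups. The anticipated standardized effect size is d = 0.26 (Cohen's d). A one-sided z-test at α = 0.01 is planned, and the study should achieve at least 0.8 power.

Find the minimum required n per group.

n = 297 per group

Set Φ(δ − 2.326) = 0.8; then δ − 2.326 = Φ⁻¹(0.8) = 0.842, giving δ = 3.168.
δ = d·√(n/2) ⇒ n = 2(δ/d)² = 2 × (3.168 / 0.26)² = 296.92.
Round up to the next whole unit.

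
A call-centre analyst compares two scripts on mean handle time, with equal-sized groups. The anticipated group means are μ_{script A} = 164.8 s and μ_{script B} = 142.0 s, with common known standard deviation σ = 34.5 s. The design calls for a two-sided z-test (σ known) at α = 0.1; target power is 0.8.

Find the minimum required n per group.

Standardized effect: d = |μ_{script A} − μ_{script B}| / σ = |164.8 − 142.0| / 34.5 = 0.6609
For power 0.8 need Φ(δ − z_{0.05}) = 0.8, so δ = z_{0.05} + z_{0.20} = 1.645 + 0.842 = 2.486.
(Ignoring the negligible lower-tail rejection probability gives the usual closed-form inversion.)
δ = d·√(n/2) ⇒ n = 2(δ/d)² = 2 × (2.486 / 0.6609)² = 28.31.
Rounding up, n = 29 per group.

n = 29 per group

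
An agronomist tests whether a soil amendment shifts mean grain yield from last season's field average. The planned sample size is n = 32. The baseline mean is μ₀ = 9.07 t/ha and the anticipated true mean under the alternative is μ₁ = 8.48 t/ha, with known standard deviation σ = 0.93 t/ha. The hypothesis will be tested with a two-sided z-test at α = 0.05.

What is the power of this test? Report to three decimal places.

Standardized effect: d = |μ₁ − μ₀| / σ = |8.48 − 9.07| / 0.93 = 0.6344
Noncentrality parameter: δ = d·√n = 0.6344 × √32 = 3.5888
Critical value for a two-sided test at α = 0.05: z_{α/2} = 1.960.
Power = Φ(δ − 1.960) + Φ(−δ − 1.960) = Φ(1.629) + Φ(-5.549) = 0.9483 + 0.0000 = 0.9483.

Power ≈ 0.948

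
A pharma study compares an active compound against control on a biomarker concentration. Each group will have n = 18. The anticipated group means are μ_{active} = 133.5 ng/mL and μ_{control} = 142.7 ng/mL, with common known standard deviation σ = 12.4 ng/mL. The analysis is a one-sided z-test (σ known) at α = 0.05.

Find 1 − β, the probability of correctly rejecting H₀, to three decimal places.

Power ≈ 0.719

Standardized effect: d = |μ_{active} − μ_{control}| / σ = |133.5 − 142.7| / 12.4 = 0.7419
Noncentrality parameter: δ = d·√(n/2) = 0.7419 × √(18/2) = 2.2258
Critical value for a one-sided test at α = 0.05: z_α = 1.645.
Power = Φ(δ − 1.645) = Φ(0.581) = 0.7194.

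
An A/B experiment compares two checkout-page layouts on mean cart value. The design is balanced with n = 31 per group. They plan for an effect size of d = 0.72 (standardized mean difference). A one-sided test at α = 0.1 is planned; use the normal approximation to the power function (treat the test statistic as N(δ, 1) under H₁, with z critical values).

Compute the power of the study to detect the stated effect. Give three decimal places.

Power ≈ 0.940

Noncentrality parameter: δ = d·√(n/2) = 0.72 × √(31/2) = 2.8346
Critical value for a one-sided test at α = 0.1: z_α = 1.282.
Power = P(Z > 1.282 − δ) = Φ(1.553) = 0.9398.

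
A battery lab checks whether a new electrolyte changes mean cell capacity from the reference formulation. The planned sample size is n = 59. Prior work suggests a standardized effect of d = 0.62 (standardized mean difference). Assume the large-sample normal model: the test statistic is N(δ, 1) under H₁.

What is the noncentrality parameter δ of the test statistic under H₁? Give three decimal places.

The noncentrality parameter scales effect size by the design's sample-size factor: δ = d·√n = 0.62 × √59 = 4.7623

δ ≈ 4.762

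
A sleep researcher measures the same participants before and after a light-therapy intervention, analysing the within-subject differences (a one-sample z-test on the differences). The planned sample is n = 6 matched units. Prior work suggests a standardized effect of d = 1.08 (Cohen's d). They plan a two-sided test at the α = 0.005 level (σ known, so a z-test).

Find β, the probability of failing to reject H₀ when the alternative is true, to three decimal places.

Noncentrality parameter: δ = d·√n = 1.08 × √6 = 2.6454
Two-sided α = 0.005 → critical value z_{0.0025} = 2.807.
Power = Φ(δ − 2.807) + Φ(−δ − 2.807) = Φ(-0.162) + Φ(-5.452) = 0.4358 + 0.0000 = 0.4358.
Type II error: β = 1 − power = 1 − 0.4358 = 0.5642.

β ≈ 0.564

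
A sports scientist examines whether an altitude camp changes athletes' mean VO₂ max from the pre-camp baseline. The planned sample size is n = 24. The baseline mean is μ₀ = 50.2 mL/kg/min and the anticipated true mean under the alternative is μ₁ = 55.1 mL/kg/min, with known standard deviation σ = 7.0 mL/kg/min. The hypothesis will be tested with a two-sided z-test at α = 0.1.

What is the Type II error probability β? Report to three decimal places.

β ≈ 0.037

Standardized effect: d = |μ₁ − μ₀| / σ = |55.1 − 50.2| / 7.0 = 0.7000
Noncentrality parameter: δ = d·√n = 0.7000 × √24 = 3.4293
Two-sided α = 0.1 → critical value z_{0.05} = 1.645.
Power = Φ(δ − 1.645) + Φ(−δ − 1.645) = Φ(1.784) + Φ(-5.074) = 0.9628 + 0.0000 = 0.9628.
Type II error: β = 1 − power = 1 − 0.9628 = 0.0372.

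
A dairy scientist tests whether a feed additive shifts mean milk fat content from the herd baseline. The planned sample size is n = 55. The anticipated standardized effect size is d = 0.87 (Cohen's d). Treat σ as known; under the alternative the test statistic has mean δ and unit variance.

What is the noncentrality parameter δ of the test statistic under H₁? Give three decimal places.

δ ≈ 6.452

δ = d·√n = 0.87 × √55 = 6.4521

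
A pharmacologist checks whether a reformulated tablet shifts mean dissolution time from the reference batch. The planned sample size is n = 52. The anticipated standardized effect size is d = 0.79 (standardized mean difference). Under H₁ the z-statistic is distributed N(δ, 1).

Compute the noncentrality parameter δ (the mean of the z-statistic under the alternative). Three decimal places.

δ = d·√n = 0.79 × √52 = 5.6968

δ ≈ 5.697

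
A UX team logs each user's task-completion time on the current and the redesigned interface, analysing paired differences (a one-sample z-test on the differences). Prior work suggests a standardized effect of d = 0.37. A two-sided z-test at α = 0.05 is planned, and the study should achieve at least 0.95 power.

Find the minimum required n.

n = 95

For power 0.95 need Φ(δ − z_{0.025}) = 0.95, so δ = z_{0.025} + z_{0.05} = 1.960 + 1.645 = 3.605.
(The Φ(−δ − z_{α/2}) term is vanishingly small for δ > 0 and is dropped in the standard sample-size formula.)
δ = d·√n ⇒ n = (δ/d)² = (3.605 / 0.37)² = 94.92.
Round up to the next whole unit.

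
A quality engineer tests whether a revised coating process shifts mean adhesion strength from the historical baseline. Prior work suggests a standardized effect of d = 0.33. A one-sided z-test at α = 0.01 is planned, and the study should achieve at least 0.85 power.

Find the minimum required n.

n = 104

For power 0.85 need Φ(δ − z_{0.01}) = 0.85, so δ = z_{0.01} + z_{0.15} = 2.326 + 1.036 = 3.363.
δ = d·√n ⇒ n = (δ/d)² = (3.363 / 0.33)² = 103.84.
Rounding up, n = 104.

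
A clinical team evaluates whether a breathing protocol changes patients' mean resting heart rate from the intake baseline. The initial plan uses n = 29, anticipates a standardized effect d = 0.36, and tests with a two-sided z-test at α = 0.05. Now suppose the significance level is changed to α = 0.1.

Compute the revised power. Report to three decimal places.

Power ≈ 0.616

δ = d·√n = 0.36 × √29 = 1.9387 (unchanged). New critical value: z_{0.05} = 1.645.
Revised power = Φ(δ − 1.645) + Φ(−δ − 1.645) = Φ(0.294) + Φ(-3.584) = 0.6155 + 0.0002 = 0.6157.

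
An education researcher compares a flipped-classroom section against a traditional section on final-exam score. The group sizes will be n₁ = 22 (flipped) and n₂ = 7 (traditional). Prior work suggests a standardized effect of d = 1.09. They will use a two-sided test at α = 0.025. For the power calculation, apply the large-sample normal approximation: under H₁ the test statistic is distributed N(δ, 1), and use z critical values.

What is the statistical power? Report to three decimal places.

Noncentrality parameter: δ = d / √(1/n₁ + 1/n₂) = 1.09 / √(1/22 + 1/7) = 2.5118
Two-sided α = 0.025 → critical value z_{0.0125} = 2.241.
Power = Φ(δ − 2.241) + Φ(−δ − 2.241) = Φ(0.270) + Φ(-4.753) = 0.6066 + 0.0000 = 0.6066.

Power ≈ 0.607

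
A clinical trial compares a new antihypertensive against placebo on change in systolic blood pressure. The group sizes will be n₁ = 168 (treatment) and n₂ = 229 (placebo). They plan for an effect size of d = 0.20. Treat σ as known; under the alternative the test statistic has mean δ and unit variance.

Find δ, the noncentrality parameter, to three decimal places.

δ ≈ 1.969

The noncentrality parameter scales effect size by the design's sample-size factor: δ = d / √(1/n₁ + 1/n₂) = 0.20 / √(1/168 + 1/229) = 1.9688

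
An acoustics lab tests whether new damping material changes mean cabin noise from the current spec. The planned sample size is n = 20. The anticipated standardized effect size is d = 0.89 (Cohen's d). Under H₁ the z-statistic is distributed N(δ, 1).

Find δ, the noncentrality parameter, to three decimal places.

δ = d·√n = 0.89 × √20 = 3.9802

δ ≈ 3.980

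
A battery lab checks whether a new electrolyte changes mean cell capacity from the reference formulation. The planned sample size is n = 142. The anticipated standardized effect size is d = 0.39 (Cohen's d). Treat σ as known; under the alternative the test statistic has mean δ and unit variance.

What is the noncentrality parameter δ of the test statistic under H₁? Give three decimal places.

δ ≈ 4.647

The noncentrality parameter scales effect size by the design's sample-size factor: δ = d·√n = 0.39 × √142 = 4.6474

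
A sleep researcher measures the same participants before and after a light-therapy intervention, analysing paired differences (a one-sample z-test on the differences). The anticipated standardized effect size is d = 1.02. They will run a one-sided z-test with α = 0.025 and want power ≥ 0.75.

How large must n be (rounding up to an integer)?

For power 0.75 need Φ(δ − z_{0.025}) = 0.75, so δ = z_{0.025} + z_{0.25} = 1.960 + 0.674 = 2.634.
δ = d·√n ⇒ n = (δ/d)² = (2.634 / 1.02)² = 6.67.
Round up to the next whole unit.

n = 7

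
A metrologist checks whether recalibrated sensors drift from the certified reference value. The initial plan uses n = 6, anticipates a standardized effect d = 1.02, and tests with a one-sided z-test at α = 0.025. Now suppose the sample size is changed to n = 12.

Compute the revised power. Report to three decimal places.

With n = 12: δ = d·√n = 1.02 × √12 = 3.5334. Critical value z_{0.025} = 1.960.
Revised power = P(Z > 1.960 − δ) = Φ(1.573) = 0.9422.

Power ≈ 0.942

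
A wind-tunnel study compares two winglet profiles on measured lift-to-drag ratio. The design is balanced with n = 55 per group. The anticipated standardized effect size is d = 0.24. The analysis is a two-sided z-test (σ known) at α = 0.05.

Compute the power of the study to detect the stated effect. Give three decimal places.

Noncentrality parameter: δ = d·√(n/2) = 0.24 × √(55/2) = 1.2586
Two-sided α = 0.05 → critical value z_{0.025} = 1.960.
Power = Φ(δ − 1.960) + Φ(−δ − 1.960) = Φ(-0.701) + Φ(-3.219) = 0.2415 + 0.0006 = 0.2422.

Power ≈ 0.242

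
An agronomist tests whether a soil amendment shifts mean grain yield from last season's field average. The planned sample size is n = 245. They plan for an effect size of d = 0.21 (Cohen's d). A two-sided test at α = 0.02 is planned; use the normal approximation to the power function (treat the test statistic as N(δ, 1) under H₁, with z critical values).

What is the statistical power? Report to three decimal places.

Power ≈ 0.832

Noncentrality parameter: δ = d·√n = 0.21 × √245 = 3.2870
Critical value for a two-sided test at α = 0.02: z_{α/2} = 2.326.
Power = Φ(δ − 2.326) + Φ(−δ − 2.326) = Φ(0.961) + Φ(-5.613) = 0.8316 + 0.0000 = 0.8316.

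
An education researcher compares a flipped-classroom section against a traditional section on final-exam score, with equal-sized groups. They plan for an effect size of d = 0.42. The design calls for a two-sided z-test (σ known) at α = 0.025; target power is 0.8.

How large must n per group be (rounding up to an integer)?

n = 108 per group

Set Φ(δ − 2.241) = 0.8; then δ − 2.241 = Φ⁻¹(0.8) = 0.842, giving δ = 3.083.
(The Φ(−δ − z_{α/2}) term is vanishingly small for δ > 0 and is dropped in the standard sample-size formula.)
δ = d·√(n/2) ⇒ n = 2(δ/d)² = 2 × (3.083 / 0.42)² = 107.77.
Rounding up, n = 108 per group.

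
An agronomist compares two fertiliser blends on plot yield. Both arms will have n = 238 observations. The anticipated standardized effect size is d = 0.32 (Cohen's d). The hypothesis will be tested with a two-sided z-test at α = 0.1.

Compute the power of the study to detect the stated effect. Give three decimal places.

Power ≈ 0.968

Noncentrality parameter: δ = d·√(n/2) = 0.32 × √(238/2) = 3.4908
Two-sided α = 0.1 → critical value z_{0.05} = 1.645.
Power = Φ(δ − 1.645) + Φ(−δ − 1.645) = Φ(1.846) + Φ(-5.136) = 0.9675 + 0.0000 = 0.9675.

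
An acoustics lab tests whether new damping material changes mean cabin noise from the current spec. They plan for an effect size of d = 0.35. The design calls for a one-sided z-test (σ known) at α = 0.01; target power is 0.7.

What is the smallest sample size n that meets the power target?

For power 0.7 need Φ(δ − z_{0.01}) = 0.7, so δ = z_{0.01} + z_{0.30} = 2.326 + 0.524 = 2.851.
δ = d·√n ⇒ n = (δ/d)² = (2.851 / 0.35)² = 66.34.
Rounding up, n = 67.

n = 67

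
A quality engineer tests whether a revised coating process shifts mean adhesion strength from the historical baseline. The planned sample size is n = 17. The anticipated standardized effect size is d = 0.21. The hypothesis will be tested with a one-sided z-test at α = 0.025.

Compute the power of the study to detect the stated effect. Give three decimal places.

Noncentrality parameter: δ = d·√n = 0.21 × √17 = 0.8659
One-sided α = 0.025 → critical value z_{0.025} = 1.960.
Power = P(Z > 1.960 − δ) = Φ(-1.094) = 0.1370.

Power ≈ 0.137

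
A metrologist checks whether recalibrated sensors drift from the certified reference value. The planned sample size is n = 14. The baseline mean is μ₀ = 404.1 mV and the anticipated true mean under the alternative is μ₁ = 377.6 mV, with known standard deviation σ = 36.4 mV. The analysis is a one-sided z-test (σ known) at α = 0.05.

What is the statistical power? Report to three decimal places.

Standardized effect: d = |μ₁ − μ₀| / σ = |377.6 − 404.1| / 36.4 = 0.7280
Noncentrality parameter: δ = d·√n = 0.7280 × √14 = 2.7240
Critical value for a one-sided test at α = 0.05: z_α = 1.645.
Power = P(Z > 1.645 − δ) = Φ(1.079) = 0.8597.

Power ≈ 0.860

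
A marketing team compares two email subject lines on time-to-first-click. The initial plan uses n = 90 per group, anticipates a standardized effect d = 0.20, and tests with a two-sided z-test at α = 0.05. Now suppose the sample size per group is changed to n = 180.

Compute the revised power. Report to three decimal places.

Power ≈ 0.475

With n = 180 per group: δ = d·√(n/2) = 0.20 × √(180/2) = 1.8974. Critical value z_{0.025} = 1.960.
Revised power = Φ(δ − 1.960) + Φ(−δ − 1.960) = Φ(-0.063) + Φ(-3.857) = 0.4750 + 0.0001 = 0.4751.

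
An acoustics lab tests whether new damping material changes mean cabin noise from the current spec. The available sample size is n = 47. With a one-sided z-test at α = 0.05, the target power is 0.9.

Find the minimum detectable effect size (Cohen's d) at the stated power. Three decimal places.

Required noncentrality: δ = z_{0.05} + z_{0.10} = 1.645 + 1.282 = 2.926.
δ = d·√n ⇒ d = δ/√n = 2.926/√47 = 0.4269.

d ≈ 0.427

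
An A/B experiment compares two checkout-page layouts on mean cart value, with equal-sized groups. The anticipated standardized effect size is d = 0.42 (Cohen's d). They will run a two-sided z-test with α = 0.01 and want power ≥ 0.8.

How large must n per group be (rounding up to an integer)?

Set Φ(δ − 2.576) = 0.8; then δ − 2.576 = Φ⁻¹(0.8) = 0.842, giving δ = 3.417.
(The Φ(−δ − z_{α/2}) term is vanishingly small for δ > 0 and is dropped in the standard sample-size formula.)
δ = d·√(n/2) ⇒ n = 2(δ/d)² = 2 × (3.417 / 0.42)² = 132.41.
Rounding up, n = 133 per group.

n = 133 per group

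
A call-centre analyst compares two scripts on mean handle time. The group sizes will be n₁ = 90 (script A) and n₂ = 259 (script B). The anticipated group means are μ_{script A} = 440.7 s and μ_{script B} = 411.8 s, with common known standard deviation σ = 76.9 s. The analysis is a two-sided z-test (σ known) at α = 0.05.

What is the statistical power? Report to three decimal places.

Power ≈ 0.867

Standardized effect: d = |μ_{script A} − μ_{script B}| / σ = |440.7 − 411.8| / 76.9 = 0.3758
Noncentrality parameter: δ = d / √(1/n₁ + 1/n₂) = 0.3758 / √(1/90 + 1/259) = 3.0714
Two-sided α = 0.05 → critical value z_{0.025} = 1.960.
Power = Φ(δ − 1.960) + Φ(−δ − 1.960) = Φ(1.111) + Φ(-5.031) = 0.8668 + 0.0000 = 0.8668.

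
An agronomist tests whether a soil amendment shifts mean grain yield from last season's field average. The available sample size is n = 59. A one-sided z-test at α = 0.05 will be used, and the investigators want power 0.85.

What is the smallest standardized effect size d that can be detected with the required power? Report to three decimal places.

Need Φ(δ − 1.645) = 0.85, so δ = 1.645 + 1.036 = 2.681.
δ = d·√n ⇒ d = δ/√n = 2.681/√59 = 0.3491.

d ≈ 0.349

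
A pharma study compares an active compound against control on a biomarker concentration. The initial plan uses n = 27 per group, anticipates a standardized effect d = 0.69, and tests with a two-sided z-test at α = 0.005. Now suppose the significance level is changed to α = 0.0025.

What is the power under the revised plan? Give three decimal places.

δ = d·√(n/2) = 0.69 × √(27/2) = 2.5352 (unchanged). New critical value: z_{0.0013} = 3.023.
Revised power = Φ(δ − 3.023) + Φ(−δ − 3.023) = Φ(-0.488) + Φ(-5.559) = 0.3127 + 0.0000 = 0.3127.

Power ≈ 0.313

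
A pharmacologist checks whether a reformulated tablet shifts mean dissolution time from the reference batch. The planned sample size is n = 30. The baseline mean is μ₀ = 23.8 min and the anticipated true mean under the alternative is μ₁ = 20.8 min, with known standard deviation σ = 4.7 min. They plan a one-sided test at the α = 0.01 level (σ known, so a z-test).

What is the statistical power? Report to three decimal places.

Power ≈ 0.879

Standardized effect: d = |μ₁ − μ₀| / σ = |20.8 − 23.8| / 4.7 = 0.6383
Noncentrality parameter: δ = d·√n = 0.6383 × √30 = 3.4961
One-sided α = 0.01 → critical value z_{0.01} = 2.326.
Power = P(Z > 2.326 − δ) = Φ(1.170) = 0.8789.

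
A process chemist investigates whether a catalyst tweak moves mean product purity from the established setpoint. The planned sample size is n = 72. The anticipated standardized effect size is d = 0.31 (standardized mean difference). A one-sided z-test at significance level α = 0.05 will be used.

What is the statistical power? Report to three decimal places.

Noncentrality parameter: δ = d·√n = 0.31 × √72 = 2.6304
Critical value for a one-sided test at α = 0.05: z_α = 1.645.
Power = P(Z > 1.645 − δ) = Φ(0.986) = 0.8378.

Power ≈ 0.838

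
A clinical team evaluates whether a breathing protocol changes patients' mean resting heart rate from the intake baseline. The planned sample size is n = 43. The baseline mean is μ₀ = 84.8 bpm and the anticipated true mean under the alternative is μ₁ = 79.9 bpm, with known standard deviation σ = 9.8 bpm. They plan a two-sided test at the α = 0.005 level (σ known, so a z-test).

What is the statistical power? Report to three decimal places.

Power ≈ 0.681

Standardized effect: d = |μ₁ − μ₀| / σ = |79.9 − 84.8| / 9.8 = 0.5000
Noncentrality parameter: λ = d·√n = 0.5000 × √43 = 3.2787
Two-sided α = 0.005 → critical value z_{0.0025} = 2.807.
Power = Φ(λ − 2.807) + Φ(−λ − 2.807) = Φ(0.472) + Φ(-6.086) = 0.6814 + 0.0000 = 0.6814.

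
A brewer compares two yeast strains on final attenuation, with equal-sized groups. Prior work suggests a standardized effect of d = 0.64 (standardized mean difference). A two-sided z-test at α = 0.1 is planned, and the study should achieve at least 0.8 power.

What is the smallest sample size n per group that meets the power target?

n = 31 per group

For power 0.8 need Φ(δ − z_{0.05}) = 0.8, so δ = z_{0.05} + z_{0.20} = 1.645 + 0.842 = 2.486.
(Ignoring the negligible lower-tail rejection probability gives the usual closed-form inversion.)
δ = d·√(n/2) ⇒ n = 2(δ/d)² = 2 × (2.486 / 0.64)² = 30.19.
Rounding up, n = 31 per group.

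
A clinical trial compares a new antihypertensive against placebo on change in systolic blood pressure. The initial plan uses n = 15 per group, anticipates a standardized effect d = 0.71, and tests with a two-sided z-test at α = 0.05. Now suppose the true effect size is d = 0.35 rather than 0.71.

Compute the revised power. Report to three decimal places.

With d = 0.35: δ = d·√(n/2) = 0.35 × √(15/2) = 0.9585. Critical value z_{0.025} = 1.960.
Revised power = Φ(δ − 1.960) + Φ(−δ − 1.960) = Φ(-1.001) + Φ(-2.918) = 0.1583 + 0.0018 = 0.1601.

Power ≈ 0.160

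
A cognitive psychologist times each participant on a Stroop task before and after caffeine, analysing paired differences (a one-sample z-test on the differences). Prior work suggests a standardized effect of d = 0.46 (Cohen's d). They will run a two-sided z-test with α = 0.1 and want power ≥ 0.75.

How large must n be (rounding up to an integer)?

Set Φ(δ − 1.645) = 0.75; then δ − 1.645 = Φ⁻¹(0.75) = 0.674, giving δ = 2.319.
(The Φ(−δ − z_{α/2}) term is vanishingly small for δ > 0 and is dropped in the standard sample-size formula.)
δ = d·√n ⇒ n = (δ/d)² = (2.319 / 0.46)² = 25.42.
Round up to the next whole unit.

n = 26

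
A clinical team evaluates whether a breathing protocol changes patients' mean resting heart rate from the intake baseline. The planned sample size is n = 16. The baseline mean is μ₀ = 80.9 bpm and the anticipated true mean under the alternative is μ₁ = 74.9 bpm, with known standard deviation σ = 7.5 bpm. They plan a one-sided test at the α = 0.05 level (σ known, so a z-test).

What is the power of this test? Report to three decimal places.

Standardized effect: d = |μ₁ − μ₀| / σ = |74.9 − 80.9| / 7.5 = 0.8000
Noncentrality parameter: δ = d·√n = 0.8000 × √16 = 3.2000
Critical value for a one-sided test at α = 0.05: z_α = 1.645.
Power = Φ(δ − 1.645) = Φ(1.555) = 0.9400.

Power ≈ 0.940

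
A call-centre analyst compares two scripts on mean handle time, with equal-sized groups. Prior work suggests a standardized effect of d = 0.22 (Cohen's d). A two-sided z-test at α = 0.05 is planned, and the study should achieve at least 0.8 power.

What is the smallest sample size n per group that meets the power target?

For power 0.8 need Φ(δ − z_{0.025}) = 0.8, so δ = z_{0.025} + z_{0.20} = 1.960 + 0.842 = 2.802.
(The Φ(−δ − z_{α/2}) term is vanishingly small for δ > 0 and is dropped in the standard sample-size formula.)
δ = d·√(n/2) ⇒ n = 2(δ/d)² = 2 × (2.802 / 0.22)² = 324.33.
Round up to the next whole unit.

n = 325 per group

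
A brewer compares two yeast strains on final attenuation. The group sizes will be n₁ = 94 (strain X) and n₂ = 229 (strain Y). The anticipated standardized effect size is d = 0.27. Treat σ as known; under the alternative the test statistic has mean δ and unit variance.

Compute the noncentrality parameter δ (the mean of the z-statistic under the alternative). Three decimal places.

δ = d / √(1/n₁ + 1/n₂) = 0.27 / √(1/94 + 1/229) = 2.2042

δ ≈ 2.204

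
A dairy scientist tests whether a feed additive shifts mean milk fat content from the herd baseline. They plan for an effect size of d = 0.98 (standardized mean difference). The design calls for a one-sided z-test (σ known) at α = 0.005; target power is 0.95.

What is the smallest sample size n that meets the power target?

For power 0.95 need Φ(δ − z_{0.005}) = 0.95, so δ = z_{0.005} + z_{0.05} = 2.576 + 1.645 = 4.221.
δ = d·√n ⇒ n = (δ/d)² = (4.221 / 0.98)² = 18.55.
Round up to the next whole unit.

n = 19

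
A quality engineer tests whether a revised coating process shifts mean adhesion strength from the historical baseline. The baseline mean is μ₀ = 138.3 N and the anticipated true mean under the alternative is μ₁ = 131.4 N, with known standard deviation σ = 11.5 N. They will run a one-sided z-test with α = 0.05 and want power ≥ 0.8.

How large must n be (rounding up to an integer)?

n = 18

Standardized effect: d = |μ₁ − μ₀| / σ = |131.4 − 138.3| / 11.5 = 0.6000
Set Φ(δ − 1.645) = 0.8; then δ − 1.645 = Φ⁻¹(0.8) = 0.842, giving δ = 2.486.
δ = d·√n ⇒ n = (δ/d)² = (2.486 / 0.6000)² = 17.17.
Round up to the next whole unit.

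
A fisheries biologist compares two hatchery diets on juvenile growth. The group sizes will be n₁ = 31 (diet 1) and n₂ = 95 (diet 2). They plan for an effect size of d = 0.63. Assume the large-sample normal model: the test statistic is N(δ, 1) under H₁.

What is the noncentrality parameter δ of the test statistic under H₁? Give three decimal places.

δ ≈ 3.046

The noncentrality parameter scales effect size by the design's sample-size factor: δ = d / √(1/n₁ + 1/n₂) = 0.63 / √(1/31 + 1/95) = 3.0458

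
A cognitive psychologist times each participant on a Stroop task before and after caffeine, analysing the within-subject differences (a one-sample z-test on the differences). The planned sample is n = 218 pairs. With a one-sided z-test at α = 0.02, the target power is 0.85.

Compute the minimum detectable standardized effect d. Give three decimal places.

Need Φ(δ − 2.054) = 0.85, so δ = 2.054 + 1.036 = 3.090.
δ = d·√n ⇒ d = δ/√n = 3.090/√218 = 0.2093.

d ≈ 0.209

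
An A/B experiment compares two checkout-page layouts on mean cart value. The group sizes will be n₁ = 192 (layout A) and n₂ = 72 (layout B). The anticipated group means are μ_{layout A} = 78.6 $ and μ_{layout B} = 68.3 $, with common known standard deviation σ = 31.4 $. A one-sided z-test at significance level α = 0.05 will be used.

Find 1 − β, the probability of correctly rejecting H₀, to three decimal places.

Power ≈ 0.767

Standardized effect: d = |μ_{layout A} − μ_{layout B}| / σ = |78.6 − 68.3| / 31.4 = 0.3280
Noncentrality parameter: δ = d / √(1/n₁ + 1/n₂) = 0.3280 / √(1/192 + 1/72) = 2.3737
Critical value for a one-sided test at α = 0.05: z_α = 1.645.
Power = P(Z > 1.645 − δ) = Φ(0.729) = 0.7669.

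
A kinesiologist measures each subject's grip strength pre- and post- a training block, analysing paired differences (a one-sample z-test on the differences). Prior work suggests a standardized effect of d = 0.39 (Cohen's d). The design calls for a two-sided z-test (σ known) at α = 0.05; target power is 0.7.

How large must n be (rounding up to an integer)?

For power 0.7 need Φ(δ − z_{0.025}) = 0.7, so δ = z_{0.025} + z_{0.30} = 1.960 + 0.524 = 2.484.
(The Φ(−δ − z_{α/2}) term is vanishingly small for δ > 0 and is dropped in the standard sample-size formula.)
δ = d·√n ⇒ n = (δ/d)² = (2.484 / 0.39)² = 40.58.
Rounding up, n = 41.

n = 41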